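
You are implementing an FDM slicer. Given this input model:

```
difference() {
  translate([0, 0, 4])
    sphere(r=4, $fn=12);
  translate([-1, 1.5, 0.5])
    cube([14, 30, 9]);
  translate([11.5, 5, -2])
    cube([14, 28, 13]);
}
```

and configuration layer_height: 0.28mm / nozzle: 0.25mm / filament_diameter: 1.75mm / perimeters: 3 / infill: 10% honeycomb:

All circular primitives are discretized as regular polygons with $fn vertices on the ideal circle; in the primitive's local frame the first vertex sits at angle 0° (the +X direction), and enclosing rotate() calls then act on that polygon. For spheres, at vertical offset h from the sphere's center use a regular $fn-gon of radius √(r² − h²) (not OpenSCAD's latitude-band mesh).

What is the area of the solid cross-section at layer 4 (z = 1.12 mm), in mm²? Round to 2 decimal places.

At z = 1.12 mm: the r=4 sphere slices to a regular 12-gon of circumradius 2.776 (√(r²−h²) with h=2.88 from center) (area = (12/2)·2.776²·sin(360°/12) = 23.12 mm²); the cube at (-1, 1.5) (footprint 14×30) is included at this height (area 420.00 mm²); the cube at (11.5, 5) is present — its section is the full 14×28 rectangle (area 392.00 mm²); After the difference (first − rest): starting from the r=4 sphere (23.12 mm²), the 14×30 cube at (-1, 1.5) partially overlaps it — only the 3.06 mm² overlap (of its 420.00 mm²) is removed, clipping the outline; the 14×28 cube at (11.5, 5) misses the remaining region (no effect) — area = 20.05 mm². Overall, the cross-section is a single solid region. Net area = 20.05 mm².

20.05 mm²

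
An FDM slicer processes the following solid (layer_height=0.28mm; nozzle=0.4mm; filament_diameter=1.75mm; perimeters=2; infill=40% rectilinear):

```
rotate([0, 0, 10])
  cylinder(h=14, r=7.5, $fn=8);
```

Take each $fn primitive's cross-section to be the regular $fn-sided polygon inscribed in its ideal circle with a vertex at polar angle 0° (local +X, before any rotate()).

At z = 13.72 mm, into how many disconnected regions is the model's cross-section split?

1

At z = 13.72 mm: the r=7.5 cylinder contributes a regular 8-gon of circumradius 7.5; (whole slice rotated 10° about Z — lengths, areas and connectivity unchanged). The result has 1 disconnected region.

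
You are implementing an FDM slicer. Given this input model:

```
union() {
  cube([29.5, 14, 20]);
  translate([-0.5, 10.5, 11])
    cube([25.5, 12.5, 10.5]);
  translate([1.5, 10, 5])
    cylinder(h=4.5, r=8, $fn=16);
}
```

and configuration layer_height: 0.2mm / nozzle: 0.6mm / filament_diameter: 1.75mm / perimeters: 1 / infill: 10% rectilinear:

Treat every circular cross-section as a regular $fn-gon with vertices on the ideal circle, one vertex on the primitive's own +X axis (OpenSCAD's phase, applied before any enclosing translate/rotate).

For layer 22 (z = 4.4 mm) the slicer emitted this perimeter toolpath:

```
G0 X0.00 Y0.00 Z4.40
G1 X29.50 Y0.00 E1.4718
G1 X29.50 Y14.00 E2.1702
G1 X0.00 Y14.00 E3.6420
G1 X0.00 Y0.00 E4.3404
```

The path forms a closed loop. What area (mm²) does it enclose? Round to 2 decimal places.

Apply the shoelace formula to the sequence of (X, Y) vertices; enclosed area = 413.00 mm².

413.00 mm²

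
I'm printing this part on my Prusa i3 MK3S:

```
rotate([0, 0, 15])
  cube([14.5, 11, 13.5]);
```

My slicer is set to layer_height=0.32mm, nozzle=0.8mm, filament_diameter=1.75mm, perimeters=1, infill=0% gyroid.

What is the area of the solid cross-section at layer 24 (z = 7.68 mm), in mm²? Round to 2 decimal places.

At z = 7.68 mm: the cube is present — its section is the full 14.5×11 rectangle (area 159.50 mm²); (rotated 15° about Z; rotation is an isometry so areas/perimeters/island counts are preserved). Overall, the cross-section is a single solid region. Net area = 159.50 mm².

159.50 mm²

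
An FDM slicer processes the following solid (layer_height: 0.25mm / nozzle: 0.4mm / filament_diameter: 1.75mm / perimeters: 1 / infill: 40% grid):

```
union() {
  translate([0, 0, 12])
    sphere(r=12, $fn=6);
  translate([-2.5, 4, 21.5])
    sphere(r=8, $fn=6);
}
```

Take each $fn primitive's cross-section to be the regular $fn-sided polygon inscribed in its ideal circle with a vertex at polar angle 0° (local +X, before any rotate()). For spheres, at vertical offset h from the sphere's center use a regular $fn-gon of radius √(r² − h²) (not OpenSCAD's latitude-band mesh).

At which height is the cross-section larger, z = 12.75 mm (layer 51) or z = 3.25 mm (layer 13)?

Layer 51 (z = 12.75): the r=12 sphere slices to a regular 6-gon of circumradius 11.977 (√(r²−h²) with h=0.75 from center) (area = (6/2)·11.977²·sin(360°/6) = 372.66 mm²); the sphere at (-2.5, 4) is absent (|z−center|=8.750 > r=8); Combining (union): only the r=12 sphere is present, so the union is just that shape — area = 372.66 mm². So its area = 372.66 mm². Layer 13 (z = 3.25): the sphere: section is a regular 6-gon, circumradius = √(r²−h²) = √(12²−8.75²) = 8.212 (area = (6/2)·8.212²·sin(360°/6) = 175.21 mm²); the sphere at (-2.5, 4) does not reach this height (|z−center|=18.250 > r=8); Taking the union: only the r=12 sphere is present, so the union is just that shape — area = 175.21 mm². So its area = 175.21 mm². Layer 51 is larger (372.66 vs 175.21 mm²).

layer 51 (z = 12.75 mm)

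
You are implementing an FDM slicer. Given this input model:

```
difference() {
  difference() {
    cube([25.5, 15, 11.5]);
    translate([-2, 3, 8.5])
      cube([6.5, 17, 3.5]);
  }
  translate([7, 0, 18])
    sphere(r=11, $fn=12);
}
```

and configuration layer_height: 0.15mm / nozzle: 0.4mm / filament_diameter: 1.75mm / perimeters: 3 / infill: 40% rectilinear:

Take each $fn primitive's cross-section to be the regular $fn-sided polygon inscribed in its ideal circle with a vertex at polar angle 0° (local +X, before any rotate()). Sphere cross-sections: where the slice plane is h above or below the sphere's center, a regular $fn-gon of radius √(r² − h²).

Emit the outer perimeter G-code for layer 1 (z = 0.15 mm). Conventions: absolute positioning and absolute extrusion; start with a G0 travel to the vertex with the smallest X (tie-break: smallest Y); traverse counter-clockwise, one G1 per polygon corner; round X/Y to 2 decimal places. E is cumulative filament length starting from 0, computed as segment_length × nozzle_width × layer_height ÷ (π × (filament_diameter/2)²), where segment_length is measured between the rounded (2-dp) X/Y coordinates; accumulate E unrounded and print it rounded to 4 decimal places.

G0 X0.00 Y0.00 Z0.15
G1 X25.50 Y0.00 E0.6361
G1 X25.50 Y15.00 E1.0103
G1 X0.00 Y15.00 E1.6464
G1 X0.00 Y0.00 E2.0206

At z = 0.15 mm: the cube (footprint 25.5×15) is included at this height; the cube at (-2, 3) is not intersected at this z (z outside [8.5, 12]); Taking the first minus the rest: none of the subtracted shapes is present at this height, so the 25.5×15 cube is unchanged — 1 connected region; the sphere at (7, 0) is absent (|z−center|=17.850 > r=11); After the difference (first − rest): none of the subtracted shapes is present at this height, so the result so far is unchanged — 1 connected region. The outline is a single polygon with 4 vertices. Extrusion per mm of travel: 0.4 × 0.15 / (π × 0.875²) = 0.024945. Accumulating E over each segment gives final E = 2.0206.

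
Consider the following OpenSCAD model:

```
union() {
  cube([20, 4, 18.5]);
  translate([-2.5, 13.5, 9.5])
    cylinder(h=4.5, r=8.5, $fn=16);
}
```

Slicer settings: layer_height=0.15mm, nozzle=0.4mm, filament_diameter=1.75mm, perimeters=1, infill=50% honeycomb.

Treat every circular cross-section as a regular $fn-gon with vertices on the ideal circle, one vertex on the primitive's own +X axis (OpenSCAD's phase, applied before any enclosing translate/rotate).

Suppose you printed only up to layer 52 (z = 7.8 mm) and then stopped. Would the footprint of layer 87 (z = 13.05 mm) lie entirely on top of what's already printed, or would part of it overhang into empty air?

part overhangs

Compare the two slices. At z = 7.8: the cube (footprint 20×4) is included at this height (area 80.00 mm²); the cylinder at (-2.5, 13.5) is not intersected at this z (z outside [9.5, 14]); Merging all regions: only the 20×4 cube is present, so the union is just that shape — area = 80.00 mm². At z = 13.05: the cube (footprint 20×4) is included at this height (area 80.00 mm²); the r=8.5 cylinder at (-2.5, 13.5) contributes a regular 16-gon of circumradius 8.5 (area = (16/2)·8.500²·sin(360°/16) = 221.19 mm²); Merging all regions: the 2 present regions are separate (no shared area or edge), so areas and boundary lengths simply add and each stays a separate island — area = 301.19 mm². Checking containment: at z = 13.05 the cross-section extends beyond the z = 7.8 cross-section by about 221.19 mm².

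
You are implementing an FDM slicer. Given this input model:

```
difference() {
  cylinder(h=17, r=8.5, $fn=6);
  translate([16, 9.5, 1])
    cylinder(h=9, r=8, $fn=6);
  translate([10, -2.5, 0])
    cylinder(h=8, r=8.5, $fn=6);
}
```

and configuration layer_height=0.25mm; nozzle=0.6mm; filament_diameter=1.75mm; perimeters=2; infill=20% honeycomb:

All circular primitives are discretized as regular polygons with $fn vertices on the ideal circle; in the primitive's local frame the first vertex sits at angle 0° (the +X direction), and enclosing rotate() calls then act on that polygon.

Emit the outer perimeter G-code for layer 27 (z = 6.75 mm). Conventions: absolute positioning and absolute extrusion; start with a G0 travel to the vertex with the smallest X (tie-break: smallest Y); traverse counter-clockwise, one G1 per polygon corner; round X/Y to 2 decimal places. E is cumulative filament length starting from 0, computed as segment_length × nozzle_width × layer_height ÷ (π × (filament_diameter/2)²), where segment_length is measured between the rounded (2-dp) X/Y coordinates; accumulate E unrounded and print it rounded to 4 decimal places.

G0 X-8.50 Y0.00 Z6.75
G1 X-4.25 Y-7.36 E0.5300
G1 X4.25 Y-7.36 E1.0601
G1 X4.28 Y-7.31 E1.0637
G1 X1.50 Y-2.50 E1.4102
G1 X5.72 Y4.81 E1.9366
G1 X4.25 Y7.36 E2.1201
G1 X-4.25 Y7.36 E2.6502
G1 X-8.50 Y0.00 E3.1802

At z = 6.75 mm: the cylinder: section is a regular 6-gon, circumradius r=8.5; the r=8 cylinder at (16, 9.5) gives a regular 6-gon of circumradius 8 (constant along its height); the cylinder at (10, -2.5): section is a regular 6-gon, circumradius r=8.5; After the difference (first − rest): starting from the r=8.5 cylinder, the r=8 cylinder at (16, 9.5) misses the remaining region (no effect); the r=8.5 cylinder at (10, -2.5) partially overlaps it — only the 40.63 mm² overlap (of its 187.71 mm²) is removed, clipping the outline — 1 connected region. The outline is a single polygon with 8 vertices. Extrusion per mm of travel: 0.6 × 0.25 / (π × 0.875²) = 0.062363. Accumulating E over each segment gives final E = 3.1802.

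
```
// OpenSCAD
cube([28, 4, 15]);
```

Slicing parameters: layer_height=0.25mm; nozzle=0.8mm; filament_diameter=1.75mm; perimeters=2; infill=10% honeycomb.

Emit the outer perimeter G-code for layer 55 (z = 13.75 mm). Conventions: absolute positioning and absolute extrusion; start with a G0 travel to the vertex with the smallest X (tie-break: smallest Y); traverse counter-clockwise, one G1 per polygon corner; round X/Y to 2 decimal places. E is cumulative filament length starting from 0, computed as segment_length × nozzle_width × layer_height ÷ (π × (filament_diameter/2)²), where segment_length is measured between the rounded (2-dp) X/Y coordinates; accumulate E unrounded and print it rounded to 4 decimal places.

At z = 13.75 mm: the cube (footprint 28×4) is included at this height. The outline is a single polygon with 4 vertices. Extrusion per mm of travel: 0.8 × 0.25 / (π × 0.875²) = 0.083150. Accumulating E over each segment gives final E = 5.3216.

G0 X0.00 Y0.00 Z13.75
G1 X28.00 Y0.00 E2.3282
G1 X28.00 Y4.00 E2.6608
G1 X0.00 Y4.00 E4.9890
G1 X0.00 Y0.00 E5.3216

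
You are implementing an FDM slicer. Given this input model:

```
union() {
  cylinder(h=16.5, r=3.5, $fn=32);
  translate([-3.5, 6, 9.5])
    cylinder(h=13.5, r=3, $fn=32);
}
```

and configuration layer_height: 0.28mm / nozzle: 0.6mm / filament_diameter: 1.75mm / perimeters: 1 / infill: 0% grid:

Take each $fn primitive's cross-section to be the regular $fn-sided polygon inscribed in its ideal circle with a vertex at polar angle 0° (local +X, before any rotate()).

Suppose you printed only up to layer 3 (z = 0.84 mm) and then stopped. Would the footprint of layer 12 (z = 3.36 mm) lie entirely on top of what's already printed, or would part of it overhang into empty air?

Compare the two slices. At z = 0.84: the r=3.5 cylinder gives a regular 32-gon of circumradius 3.5 (constant along its height) (area = (32/2)·3.500²·sin(360°/32) = 38.24 mm²); the cylinder at (-3.5, 6) is absent (z outside [9.5, 23]); Taking the union: only the r=3.5 cylinder is present, so the union is just that shape — area = 38.24 mm². At z = 3.36: the r=3.5 cylinder gives a regular 32-gon of circumradius 3.5 (constant along its height) (area = (32/2)·3.500²·sin(360°/32) = 38.24 mm²); the cylinder at (-3.5, 6) is absent (z outside [9.5, 23]); Combining (union): only the r=3.5 cylinder is present, so the union is just that shape — area = 38.24 mm². Checking containment: the cross-section at z = 3.36 is a subset of the cross-section at z = 0.84.

entirely on top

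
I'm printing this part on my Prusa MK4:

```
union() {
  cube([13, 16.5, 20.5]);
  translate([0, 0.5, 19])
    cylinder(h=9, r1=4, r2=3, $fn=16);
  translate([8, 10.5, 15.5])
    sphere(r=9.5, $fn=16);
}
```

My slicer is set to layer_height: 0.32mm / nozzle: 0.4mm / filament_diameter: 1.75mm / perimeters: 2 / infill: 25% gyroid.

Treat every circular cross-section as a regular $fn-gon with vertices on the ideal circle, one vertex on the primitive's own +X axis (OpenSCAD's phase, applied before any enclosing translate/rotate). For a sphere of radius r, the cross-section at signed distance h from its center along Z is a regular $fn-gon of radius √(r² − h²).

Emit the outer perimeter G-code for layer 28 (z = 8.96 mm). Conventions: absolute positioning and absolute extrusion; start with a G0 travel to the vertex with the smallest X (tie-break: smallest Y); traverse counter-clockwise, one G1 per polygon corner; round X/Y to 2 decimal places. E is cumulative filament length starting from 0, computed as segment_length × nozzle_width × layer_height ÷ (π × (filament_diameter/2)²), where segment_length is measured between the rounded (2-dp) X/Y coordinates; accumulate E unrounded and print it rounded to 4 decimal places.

G0 X0.00 Y0.00 Z8.96
G1 X13.00 Y0.00 E0.6918
G1 X13.00 Y5.82 E1.0015
G1 X14.37 Y7.86 E1.1323
G1 X14.89 Y10.50 E1.2755
G1 X14.37 Y13.14 E1.4187
G1 X13.00 Y15.18 E1.5494
G1 X13.00 Y16.50 E1.6197
G1 X11.18 Y16.50 E1.7165
G1 X10.64 Y16.87 E1.7514
G1 X8.00 Y17.39 E1.8946
G1 X5.36 Y16.87 E2.0378
G1 X4.82 Y16.50 E2.0726
G1 X0.00 Y16.50 E2.3291
G1 X0.00 Y0.00 E3.2072

At z = 8.96 mm: the 13×16.5 cube contributes its full rectangle; the cone at (0, 0.5) is not intersected at this z (z outside [19, 28]); the r=9.5 sphere at (8, 10.5) contributes a regular 16-gon of circumradius √(9.5²−6.54²) = 6.890; Combining (union): the regions partially overlap (shared area 130.46 mm²), so overlapping operands fuse into one piece — 1 connected region. The outline is a single polygon with 14 vertices. Extrusion per mm of travel: 0.4 × 0.32 / (π × 0.875²) = 0.053216. Accumulating E over each segment gives final E = 3.2072.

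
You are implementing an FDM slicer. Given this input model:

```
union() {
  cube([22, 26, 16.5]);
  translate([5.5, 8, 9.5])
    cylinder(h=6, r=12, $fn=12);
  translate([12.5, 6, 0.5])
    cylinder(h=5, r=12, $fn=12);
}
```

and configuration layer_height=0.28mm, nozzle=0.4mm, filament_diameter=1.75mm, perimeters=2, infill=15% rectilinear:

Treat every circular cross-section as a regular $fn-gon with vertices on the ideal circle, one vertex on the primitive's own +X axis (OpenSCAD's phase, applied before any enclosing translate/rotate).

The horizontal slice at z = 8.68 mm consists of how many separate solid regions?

1

At z = 8.68 mm: the cube is present — its section is the full 22×26 rectangle; the cylinder at (5.5, 8) is absent (z outside [9.5, 15.5]); the cylinder at (12.5, 6) is not intersected at this z (z outside [0.5, 5.5]); Combining (union): only the 22×26 cube is present, so the union is just that shape — 1 connected region. The result has 1 disconnected region.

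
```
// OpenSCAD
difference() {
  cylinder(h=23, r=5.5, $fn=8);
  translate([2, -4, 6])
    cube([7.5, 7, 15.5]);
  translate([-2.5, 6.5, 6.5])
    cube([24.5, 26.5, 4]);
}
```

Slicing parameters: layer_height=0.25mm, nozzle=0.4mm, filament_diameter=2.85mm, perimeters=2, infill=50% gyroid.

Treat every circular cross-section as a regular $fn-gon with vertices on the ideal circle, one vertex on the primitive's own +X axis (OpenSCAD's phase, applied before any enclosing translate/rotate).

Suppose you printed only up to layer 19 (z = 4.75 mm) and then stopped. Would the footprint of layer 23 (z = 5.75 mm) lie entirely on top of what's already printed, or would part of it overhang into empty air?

Compare the two slices. At z = 4.75: the cylinder: section is a regular 8-gon, circumradius r=5.5 (area = (8/2)·5.500²·sin(360°/8) = 85.56 mm²); the cube at (2, -4) is absent (z outside [6, 21.5]); the cube at (-2.5, 6.5) does not reach this height (z outside [6.5, 10.5]); Subtracting the remaining from the first: none of the subtracted shapes is present at this height, so the r=5.5 cylinder is unchanged — area = 85.56 mm². At z = 5.75: the cylinder: section is a regular 8-gon, circumradius r=5.5 (area = (8/2)·5.500²·sin(360°/8) = 85.56 mm²); the cube at (2, -4) is absent (z outside [6, 21.5]); the cube at (-2.5, 6.5) is not intersected at this z (z outside [6.5, 10.5]); Subtracting the remaining from the first: none of the subtracted shapes is present at this height, so the r=5.5 cylinder is unchanged — area = 85.56 mm². Checking containment: the cross-section at z = 5.75 is a subset of the cross-section at z = 4.75.

entirely on top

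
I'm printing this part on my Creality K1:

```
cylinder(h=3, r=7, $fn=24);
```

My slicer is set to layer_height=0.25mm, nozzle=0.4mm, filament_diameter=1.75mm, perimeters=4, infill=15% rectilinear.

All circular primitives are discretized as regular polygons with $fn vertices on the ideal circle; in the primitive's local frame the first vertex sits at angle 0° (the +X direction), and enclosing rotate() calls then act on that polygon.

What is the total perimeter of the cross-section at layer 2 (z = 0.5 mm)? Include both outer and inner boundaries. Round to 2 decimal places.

At z = 0.5 mm: the r=7 cylinder gives a regular 24-gon of circumradius 7 (constant along its height) (perimeter = 2·24·7.000·sin(180°/24) = 43.86 mm). Overall, the cross-section is a single solid region. Total boundary length (outer) = 43.86 mm.

43.86 mm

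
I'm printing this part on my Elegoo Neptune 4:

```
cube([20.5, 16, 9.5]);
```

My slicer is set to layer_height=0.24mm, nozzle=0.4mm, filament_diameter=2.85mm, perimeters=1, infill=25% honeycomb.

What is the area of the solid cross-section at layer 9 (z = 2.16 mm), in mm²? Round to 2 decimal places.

328.00 mm²

At z = 2.16 mm: the 20.5×16 cube contributes its full rectangle (area 328.00 mm²). Overall, the cross-section is a single solid region. Net area = 328.00 mm².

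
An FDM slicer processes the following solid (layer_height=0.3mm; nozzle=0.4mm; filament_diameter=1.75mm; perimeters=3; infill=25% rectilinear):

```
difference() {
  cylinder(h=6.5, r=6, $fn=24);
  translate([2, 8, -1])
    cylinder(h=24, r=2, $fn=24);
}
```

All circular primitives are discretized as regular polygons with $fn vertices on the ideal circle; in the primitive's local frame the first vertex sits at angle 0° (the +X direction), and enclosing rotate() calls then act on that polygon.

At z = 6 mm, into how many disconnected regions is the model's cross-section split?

At z = 6 mm: the cylinder: section is a regular 24-gon, circumradius r=6; the r=2 cylinder at (2, 8) contributes a regular 24-gon of circumradius 2; Taking the first minus the rest: starting from the r=6 cylinder, the r=2 cylinder at (2, 8) misses the remaining region (no effect) — 1 connected region. The result has 1 disconnected region.

1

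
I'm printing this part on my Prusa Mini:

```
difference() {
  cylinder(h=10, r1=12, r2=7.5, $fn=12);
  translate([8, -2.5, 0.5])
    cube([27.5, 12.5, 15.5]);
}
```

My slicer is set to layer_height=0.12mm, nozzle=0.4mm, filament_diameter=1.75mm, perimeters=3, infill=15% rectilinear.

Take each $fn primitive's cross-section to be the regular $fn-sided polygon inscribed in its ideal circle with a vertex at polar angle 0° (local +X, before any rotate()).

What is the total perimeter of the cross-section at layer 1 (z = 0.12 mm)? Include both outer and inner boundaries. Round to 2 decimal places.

74.20 mm

At z = 0.12 mm: the cone: at t=0.012 of its height the radius interpolates to r₁+(r₂−r₁)t = 11.946, giving a regular 12-gon of that circumradius (perimeter = 2·12·11.946·sin(180°/12) = 74.20 mm); the cube at (8, -2.5) is absent (z outside [0.5, 16]); Subtracting the remaining from the first: none of the subtracted shapes is present at this height, so the cone is unchanged — boundary = 74.20 mm. Overall, the cross-section is a single solid region. Total boundary length (outer) = 74.20 mm.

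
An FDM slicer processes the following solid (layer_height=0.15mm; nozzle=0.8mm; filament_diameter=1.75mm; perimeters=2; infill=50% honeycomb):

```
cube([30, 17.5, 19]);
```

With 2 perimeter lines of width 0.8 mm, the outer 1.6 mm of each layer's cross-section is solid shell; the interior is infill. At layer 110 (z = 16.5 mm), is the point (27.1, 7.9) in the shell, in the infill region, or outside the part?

infill

At z = 16.5 mm: the cube is present — its section is the full 30×17.5 rectangle. Overall, the cross-section is a single solid region. The nearest boundary edge runs (30.00, 0.00)→(30.00, 17.50); distance from the point to it = 2.90 mm. The point is inside the cross-section and 2.90 mm from the nearest boundary — more than the 1.6 mm shell width (2 × 0.8), so it's in the infill interior.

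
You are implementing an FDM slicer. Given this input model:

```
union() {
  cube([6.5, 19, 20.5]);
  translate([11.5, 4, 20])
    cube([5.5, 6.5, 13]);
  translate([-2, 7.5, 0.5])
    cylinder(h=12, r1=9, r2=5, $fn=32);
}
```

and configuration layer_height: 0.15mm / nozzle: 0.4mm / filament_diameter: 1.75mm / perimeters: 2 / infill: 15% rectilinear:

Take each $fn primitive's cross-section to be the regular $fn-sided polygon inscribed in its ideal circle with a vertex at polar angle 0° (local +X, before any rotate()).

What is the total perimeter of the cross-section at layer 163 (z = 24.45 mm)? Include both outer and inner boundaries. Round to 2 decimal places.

At z = 24.45 mm: the cube is absent (z outside [0, 20.5]); the cube at (11.5, 4) is present — its section is the full 5.5×6.5 rectangle (perimeter 24.00 mm); the cone at (-2, 7.5) does not reach this height (z outside [0.5, 12.5]); Taking the union: only the 5.5×6.5 cube at (11.5, 4) is present, so the union is just that shape — boundary = 24.00 mm. Overall, the cross-section is a single solid region. Total boundary length (outer) = 24.00 mm.

24.00 mm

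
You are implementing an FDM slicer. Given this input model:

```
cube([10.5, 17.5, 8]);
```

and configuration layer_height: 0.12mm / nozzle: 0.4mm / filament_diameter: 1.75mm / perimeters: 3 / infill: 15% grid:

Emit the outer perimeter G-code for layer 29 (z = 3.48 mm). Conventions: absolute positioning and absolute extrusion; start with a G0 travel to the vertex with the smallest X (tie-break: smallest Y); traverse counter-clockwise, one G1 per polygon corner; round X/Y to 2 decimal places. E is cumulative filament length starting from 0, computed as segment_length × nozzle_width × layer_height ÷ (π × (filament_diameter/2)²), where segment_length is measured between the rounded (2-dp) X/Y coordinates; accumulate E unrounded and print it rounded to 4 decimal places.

At z = 3.48 mm: the 10.5×17.5 cube contributes its full rectangle. The outline is a single polygon with 4 vertices. Extrusion per mm of travel: 0.4 × 0.12 / (π × 0.875²) = 0.019956. Accumulating E over each segment gives final E = 1.1175.

G0 X0.00 Y0.00 Z3.48
G1 X10.50 Y0.00 E0.2095
G1 X10.50 Y17.50 E0.5588
G1 X0.00 Y17.50 E0.7683
G1 X0.00 Y0.00 E1.1175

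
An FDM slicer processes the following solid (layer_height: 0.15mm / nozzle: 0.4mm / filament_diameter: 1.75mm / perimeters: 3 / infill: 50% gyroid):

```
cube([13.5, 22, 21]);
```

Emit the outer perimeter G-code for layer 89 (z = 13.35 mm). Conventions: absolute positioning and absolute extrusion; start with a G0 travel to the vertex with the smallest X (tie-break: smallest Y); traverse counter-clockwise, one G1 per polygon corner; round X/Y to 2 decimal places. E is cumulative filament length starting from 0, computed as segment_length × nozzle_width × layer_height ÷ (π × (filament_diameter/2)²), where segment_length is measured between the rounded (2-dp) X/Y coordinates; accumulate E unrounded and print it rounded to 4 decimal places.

G0 X0.00 Y0.00 Z13.35
G1 X13.50 Y0.00 E0.3368
G1 X13.50 Y22.00 E0.8856
G1 X0.00 Y22.00 E1.2223
G1 X0.00 Y0.00 E1.7711

At z = 13.35 mm: the cube (footprint 13.5×22) is included at this height. The outline is a single polygon with 4 vertices. Extrusion per mm of travel: 0.4 × 0.15 / (π × 0.875²) = 0.024945. Accumulating E over each segment gives final E = 1.7711.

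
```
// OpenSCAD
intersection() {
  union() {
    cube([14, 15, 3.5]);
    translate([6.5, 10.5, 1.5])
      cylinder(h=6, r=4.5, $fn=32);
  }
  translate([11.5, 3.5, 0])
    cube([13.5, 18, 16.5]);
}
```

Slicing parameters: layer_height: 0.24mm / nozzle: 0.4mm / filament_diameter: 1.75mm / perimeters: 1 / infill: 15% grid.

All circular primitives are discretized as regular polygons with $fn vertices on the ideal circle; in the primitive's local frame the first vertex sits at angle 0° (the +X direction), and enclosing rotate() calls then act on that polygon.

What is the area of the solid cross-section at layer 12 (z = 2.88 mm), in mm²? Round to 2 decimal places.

28.75 mm²

At z = 2.88 mm: the cube is present — its section is the full 14×15 rectangle (area 210.00 mm²); the cylinder at (6.5, 10.5): section is a regular 32-gon, circumradius r=4.5 (area = (32/2)·4.500²·sin(360°/32) = 63.21 mm²); Taking the union: the r=4.5 cylinder at (6.5, 10.5) lies entirely inside the 14×15 cube, so the union is just the 14×15 cube — area = 210.00 mm²; the 13.5×18 cube at (11.5, 3.5) contributes its full rectangle (area 243.00 mm²); Keeping only the common overlap: the 13.5×18 cube at (11.5, 3.5) partially overlaps that combined region; clipping to the common part keeps 28.75 mm² — area = 28.75 mm². Overall, the cross-section is a single solid region. Net area = 28.75 mm².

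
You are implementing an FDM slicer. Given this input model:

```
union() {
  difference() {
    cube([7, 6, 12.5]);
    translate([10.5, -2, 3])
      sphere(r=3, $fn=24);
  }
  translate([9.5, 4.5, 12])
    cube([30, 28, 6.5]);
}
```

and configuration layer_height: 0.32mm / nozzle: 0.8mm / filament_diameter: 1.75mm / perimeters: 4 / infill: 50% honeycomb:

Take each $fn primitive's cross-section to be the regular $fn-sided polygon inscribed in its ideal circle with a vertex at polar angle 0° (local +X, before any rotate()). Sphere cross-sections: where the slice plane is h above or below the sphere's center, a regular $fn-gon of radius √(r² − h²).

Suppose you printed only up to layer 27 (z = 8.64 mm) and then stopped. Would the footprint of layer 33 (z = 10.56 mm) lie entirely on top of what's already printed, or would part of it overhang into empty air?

Compare the two slices. At z = 8.64: the 7×6 cube contributes its full rectangle (area 42.00 mm²); the sphere at (10.5, -2) is not intersected at this z (|z−center|=5.640 > r=3); Taking the first minus the rest: none of the subtracted shapes is present at this height, so the 7×6 cube is unchanged — area = 42.00 mm²; the cube at (9.5, 4.5) does not reach this height (z outside [12, 18.5]); Merging all regions: only the result so far is present, so the union is just that shape — area = 42.00 mm². At z = 10.56: the 7×6 cube contributes its full rectangle (area 42.00 mm²); the sphere at (10.5, -2) does not reach this height (|z−center|=7.560 > r=3); Subtracting the remaining from the first: none of the subtracted shapes is present at this height, so the 7×6 cube is unchanged — area = 42.00 mm²; the cube at (9.5, 4.5) is not intersected at this z (z outside [12, 18.5]); Merging all regions: only the result so far is present, so the union is just that shape — area = 42.00 mm². Checking containment: the cross-section at z = 10.56 is a subset of the cross-section at z = 8.64.

entirely on top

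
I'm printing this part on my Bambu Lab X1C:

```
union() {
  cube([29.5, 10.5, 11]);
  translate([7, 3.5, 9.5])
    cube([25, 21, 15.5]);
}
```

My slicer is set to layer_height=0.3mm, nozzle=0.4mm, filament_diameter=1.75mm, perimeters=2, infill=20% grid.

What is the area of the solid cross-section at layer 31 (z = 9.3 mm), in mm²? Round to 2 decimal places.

At z = 9.3 mm: the cube (footprint 29.5×10.5) is included at this height (area 309.75 mm²); the cube at (7, 3.5) is absent (z outside [9.5, 25]); Merging all regions: only the 29.5×10.5 cube is present, so the union is just that shape — area = 309.75 mm². Overall, the cross-section is a single solid region. Net area = 309.75 mm².

309.75 mm²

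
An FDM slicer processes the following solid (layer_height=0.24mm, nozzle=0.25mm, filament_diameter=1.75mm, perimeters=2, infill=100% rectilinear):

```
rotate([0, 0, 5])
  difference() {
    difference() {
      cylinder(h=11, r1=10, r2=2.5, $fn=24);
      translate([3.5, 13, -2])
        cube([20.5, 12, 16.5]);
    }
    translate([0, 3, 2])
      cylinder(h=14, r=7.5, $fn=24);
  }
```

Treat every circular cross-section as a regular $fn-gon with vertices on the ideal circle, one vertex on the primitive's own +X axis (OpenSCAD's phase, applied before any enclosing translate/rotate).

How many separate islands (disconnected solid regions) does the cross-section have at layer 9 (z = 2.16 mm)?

1

At z = 2.16 mm: the cone contributes a regular 24-gon of circumradius 8.527 (interpolated between r1=10 and r2=2.5 at t=0.196); the cube at (3.5, 13) is present — its section is the full 20.5×12 rectangle; Subtracting the remaining from the first: starting from the cone, the 20.5×12 cube at (3.5, 13) misses the remaining region (no effect) — 1 connected region; the r=7.5 cylinder at (0, 3) contributes a regular 24-gon of circumradius 7.5; Subtracting the remaining from the first: starting from the result so far, the r=7.5 cylinder at (0, 3) partially overlaps it — only the 149.88 mm² overlap (of its 174.70 mm²) is removed, clipping the outline — 1 connected region; (rotated 5° about Z; rotation is an isometry so areas/perimeters/island counts are preserved). Overall, the cross-section is a single solid region. Island count = 1.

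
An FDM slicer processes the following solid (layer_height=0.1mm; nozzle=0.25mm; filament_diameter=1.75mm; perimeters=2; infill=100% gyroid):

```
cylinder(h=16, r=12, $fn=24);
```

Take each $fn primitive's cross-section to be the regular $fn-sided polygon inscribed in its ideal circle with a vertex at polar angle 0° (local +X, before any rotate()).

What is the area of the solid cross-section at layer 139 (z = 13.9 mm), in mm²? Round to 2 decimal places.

447.24 mm²

At z = 13.9 mm: the r=12 cylinder contributes a regular 24-gon of circumradius 12 (area = (24/2)·12.000²·sin(360°/24) = 447.24 mm²). Overall, the cross-section is a single solid region. Net area = 447.24 mm².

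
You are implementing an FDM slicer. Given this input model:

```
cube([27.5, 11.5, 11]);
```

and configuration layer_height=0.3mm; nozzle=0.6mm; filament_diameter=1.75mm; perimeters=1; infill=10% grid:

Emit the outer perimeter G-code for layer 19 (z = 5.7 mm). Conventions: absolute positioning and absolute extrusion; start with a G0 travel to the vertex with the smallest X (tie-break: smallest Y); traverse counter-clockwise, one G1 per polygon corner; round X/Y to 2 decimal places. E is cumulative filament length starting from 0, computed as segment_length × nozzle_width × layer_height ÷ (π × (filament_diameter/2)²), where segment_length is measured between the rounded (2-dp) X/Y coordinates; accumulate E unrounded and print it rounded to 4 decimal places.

G0 X0.00 Y0.00 Z5.70
G1 X27.50 Y0.00 E2.0580
G1 X27.50 Y11.50 E2.9186
G1 X0.00 Y11.50 E4.9765
G1 X0.00 Y0.00 E5.8372

At z = 5.7 mm: the 27.5×11.5 cube contributes its full rectangle. The outline is a single polygon with 4 vertices. Extrusion per mm of travel: 0.6 × 0.3 / (π × 0.875²) = 0.074835. Accumulating E over each segment gives final E = 5.8372.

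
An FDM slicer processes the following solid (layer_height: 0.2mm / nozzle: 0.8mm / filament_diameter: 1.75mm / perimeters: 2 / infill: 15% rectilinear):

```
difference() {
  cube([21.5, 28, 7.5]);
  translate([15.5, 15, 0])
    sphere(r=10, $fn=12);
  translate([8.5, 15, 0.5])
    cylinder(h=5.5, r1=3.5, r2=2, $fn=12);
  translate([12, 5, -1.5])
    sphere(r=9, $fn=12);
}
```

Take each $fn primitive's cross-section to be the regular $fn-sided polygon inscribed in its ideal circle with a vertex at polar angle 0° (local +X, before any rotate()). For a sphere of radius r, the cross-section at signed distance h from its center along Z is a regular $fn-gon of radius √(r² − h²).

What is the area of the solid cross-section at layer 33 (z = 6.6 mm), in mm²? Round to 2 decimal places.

395.66 mm²

At z = 6.6 mm: the cube (footprint 21.5×28) is included at this height (area 602.00 mm²); the r=10 sphere at (15.5, 15) slices to a regular 12-gon of circumradius 7.513 (√(r²−h²) with h=6.6 from center) (area = (12/2)·7.513²·sin(360°/12) = 169.32 mm²); the cone at (8.5, 15) does not reach this height (z outside [0.5, 6]); the r=9 sphere at (12, 5) slices to a regular 12-gon of circumradius 3.923 (√(r²−h²) with h=8.1 from center) (area = (12/2)·3.923²·sin(360°/12) = 46.17 mm²); Subtracting the remaining from the first: starting from the 21.5×28 cube (602.00 mm²), the r=10 sphere at (15.5, 15) partially overlaps it — only the 161.48 mm² overlap (of its 169.32 mm²) is removed, clipping the outline; the r=9 sphere at (12, 5) partially overlaps it — only the 44.86 mm² overlap (of its 46.17 mm²) is removed, clipping the outline — area = 395.66 mm². Overall, the cross-section is a single solid region. Net area = 395.66 mm².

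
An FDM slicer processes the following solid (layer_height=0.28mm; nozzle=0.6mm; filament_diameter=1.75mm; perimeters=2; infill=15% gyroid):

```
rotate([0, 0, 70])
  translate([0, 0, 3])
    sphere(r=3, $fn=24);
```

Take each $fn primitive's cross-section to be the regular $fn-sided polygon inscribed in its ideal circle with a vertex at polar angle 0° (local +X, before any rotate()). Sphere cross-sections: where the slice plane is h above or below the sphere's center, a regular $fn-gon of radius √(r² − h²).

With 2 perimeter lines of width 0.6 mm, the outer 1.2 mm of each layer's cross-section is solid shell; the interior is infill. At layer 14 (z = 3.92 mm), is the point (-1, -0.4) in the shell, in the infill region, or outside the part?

infill

At z = 3.92 mm: the r=3 sphere slices to a regular 24-gon of circumradius 2.855 (√(r²−h²) with h=0.92 from center); (rotated 70° about Z; rotation is an isometry so areas/perimeters/island counts are preserved). Overall, the cross-section is a single solid region. Undo the 70° rotation: the query point maps to (-0.718, 0.803) in the un-rotated model frame. The nearest boundary edge runs (-1.43, 2.47)→(-2.02, 2.02); distance from the point to it = 1.76 mm. The point is inside the cross-section and 1.76 mm from the nearest boundary — more than the 1.2 mm shell width (2 × 0.6), so it's in the infill interior.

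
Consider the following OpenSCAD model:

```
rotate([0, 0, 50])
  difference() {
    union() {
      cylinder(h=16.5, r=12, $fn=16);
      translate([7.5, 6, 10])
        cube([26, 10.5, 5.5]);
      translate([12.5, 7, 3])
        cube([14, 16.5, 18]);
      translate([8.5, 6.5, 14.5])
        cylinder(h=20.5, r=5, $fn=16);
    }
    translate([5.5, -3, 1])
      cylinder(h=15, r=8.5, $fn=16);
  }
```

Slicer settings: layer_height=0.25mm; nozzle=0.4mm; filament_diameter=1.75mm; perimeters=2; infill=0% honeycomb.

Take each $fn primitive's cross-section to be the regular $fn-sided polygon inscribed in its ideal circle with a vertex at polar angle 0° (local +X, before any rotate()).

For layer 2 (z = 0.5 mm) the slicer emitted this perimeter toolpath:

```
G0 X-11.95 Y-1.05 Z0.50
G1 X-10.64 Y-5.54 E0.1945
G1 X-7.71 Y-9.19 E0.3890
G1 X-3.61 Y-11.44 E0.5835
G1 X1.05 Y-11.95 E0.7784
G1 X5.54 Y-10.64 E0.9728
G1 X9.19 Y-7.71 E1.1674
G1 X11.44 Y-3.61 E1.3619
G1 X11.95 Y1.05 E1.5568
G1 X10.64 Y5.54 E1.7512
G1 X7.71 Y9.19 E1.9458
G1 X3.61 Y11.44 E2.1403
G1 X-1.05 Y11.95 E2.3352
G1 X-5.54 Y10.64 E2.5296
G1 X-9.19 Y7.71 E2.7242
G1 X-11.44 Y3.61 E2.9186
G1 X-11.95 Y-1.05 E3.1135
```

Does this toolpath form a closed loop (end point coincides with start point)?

Start point (G0): (-11.95, -1.05). End point (last G1): the path returns to the start — closed.

yes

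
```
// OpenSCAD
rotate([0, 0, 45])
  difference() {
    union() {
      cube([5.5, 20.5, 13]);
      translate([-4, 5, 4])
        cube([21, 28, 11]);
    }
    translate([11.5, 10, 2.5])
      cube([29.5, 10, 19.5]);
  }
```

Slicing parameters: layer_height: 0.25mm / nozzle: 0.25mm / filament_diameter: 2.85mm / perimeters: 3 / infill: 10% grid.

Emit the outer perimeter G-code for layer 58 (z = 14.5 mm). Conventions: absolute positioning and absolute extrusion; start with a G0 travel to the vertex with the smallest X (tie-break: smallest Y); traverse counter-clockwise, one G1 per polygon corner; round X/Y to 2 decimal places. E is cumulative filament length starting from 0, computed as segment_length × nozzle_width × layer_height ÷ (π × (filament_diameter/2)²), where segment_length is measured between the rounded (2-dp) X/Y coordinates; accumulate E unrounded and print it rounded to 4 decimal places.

G0 X-26.16 Y20.51 Z14.50
G1 X-6.36 Y0.71 E0.2743
G1 X8.49 Y15.56 E0.4801
G1 X4.95 Y19.09 E0.5291
G1 X1.06 Y15.20 E0.5830
G1 X-6.01 Y22.27 E0.6809
G1 X-2.12 Y26.16 E0.7348
G1 X-11.31 Y35.36 E0.8622
G1 X-26.16 Y20.51 E1.0680

At z = 14.5 mm: the cube does not reach this height (z outside [0, 13]); the cube at (-4, 5) is present — its section is the full 21×28 rectangle; Combining (union): only the 21×28 cube at (-4, 5) is present, so the union is just that shape — 1 connected region; the 29.5×10 cube at (11.5, 10) contributes its full rectangle; Subtracting the remaining from the first: starting from the result so far, the 29.5×10 cube at (11.5, 10) partially overlaps it — only the 55.00 mm² overlap (of its 295.00 mm²) is removed, clipping the outline — 1 connected region; (rotated 45° about Z; rotation is an isometry so areas/perimeters/island counts are preserved). The outline is a single polygon with 8 vertices. Extrusion per mm of travel: 0.25 × 0.25 / (π × 1.425²) = 0.009797. Accumulating E over each segment gives final E = 1.0680.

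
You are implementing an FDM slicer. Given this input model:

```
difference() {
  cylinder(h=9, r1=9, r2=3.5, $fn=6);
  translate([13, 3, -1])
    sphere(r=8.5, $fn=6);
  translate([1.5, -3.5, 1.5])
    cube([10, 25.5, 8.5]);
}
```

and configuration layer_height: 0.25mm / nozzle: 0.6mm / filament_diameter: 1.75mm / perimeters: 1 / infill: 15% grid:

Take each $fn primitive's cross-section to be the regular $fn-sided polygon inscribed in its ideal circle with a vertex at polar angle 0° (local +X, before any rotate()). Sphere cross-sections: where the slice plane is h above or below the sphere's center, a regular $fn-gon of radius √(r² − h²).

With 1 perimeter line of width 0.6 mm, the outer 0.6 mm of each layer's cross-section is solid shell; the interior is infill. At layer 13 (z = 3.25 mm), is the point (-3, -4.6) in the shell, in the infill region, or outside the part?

At z = 3.25 mm: the cone (r1=9→r2=3.5) has section circumradius 7.014 here — a regular 6-gon; the r=8.5 sphere at (13, 3) contributes a regular 6-gon of circumradius √(8.5²−4.25²) = 7.361; the 10×25.5 cube at (1.5, -3.5) contributes its full rectangle; After the difference (first − rest): starting from the cone, the r=8.5 sphere at (13, 3) misses the remaining region (no effect); the 10×25.5 cube at (1.5, -3.5) partially overlaps it — only the 38.60 mm² overlap (of its 255.00 mm²) is removed, clipping the outline — 1 connected region. Overall, the cross-section is a single solid region. The nearest boundary edge runs (-3.51, -6.07)→(-7.01, 0.00); distance from the point to it = 1.18 mm. The point is inside the cross-section and 1.18 mm from the nearest boundary — more than the 0.6 mm shell width (1 × 0.6), so it's in the infill interior.

infill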